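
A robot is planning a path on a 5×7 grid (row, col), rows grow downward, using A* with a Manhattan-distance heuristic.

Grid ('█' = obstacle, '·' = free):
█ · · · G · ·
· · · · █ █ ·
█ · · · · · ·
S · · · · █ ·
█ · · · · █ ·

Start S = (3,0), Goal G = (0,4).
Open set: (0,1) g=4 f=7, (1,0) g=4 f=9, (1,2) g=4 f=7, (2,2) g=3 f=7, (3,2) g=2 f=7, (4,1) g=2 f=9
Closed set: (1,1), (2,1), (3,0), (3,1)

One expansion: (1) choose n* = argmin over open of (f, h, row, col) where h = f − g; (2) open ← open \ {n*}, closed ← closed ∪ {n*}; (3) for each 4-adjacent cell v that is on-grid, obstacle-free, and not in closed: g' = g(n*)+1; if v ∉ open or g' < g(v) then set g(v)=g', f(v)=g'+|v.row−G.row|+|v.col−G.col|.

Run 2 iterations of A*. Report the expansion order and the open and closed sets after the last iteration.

step 1: expand (0,1) (f=7, h=3) → closed; open now [(0,2) g=5 f=7, (1,0) g=4 f=9, (1,2) g=4 f=7, (2,2) g=3 f=7, (3,2) g=2 f=7, (4,1) g=2 f=9]
step 2: expand (0,2) (f=7, h=2) → closed; open now [(0,3) g=6 f=7, (1,0) g=4 f=9, (1,2) g=4 f=7, (2,2) g=3 f=7, (3,2) g=2 f=7, (4,1) g=2 f=9]

order=[(0,1) → (0,2)]; open=[(0,3) g=6 f=7, (1,0) g=4 f=9, (1,2) g=4 f=7, (2,2) g=3 f=7, (3,2) g=2 f=7, (4,1) g=2 f=9]; closed=[(0,1), (0,2), (1,1), (2,1), (3,0), (3,1)]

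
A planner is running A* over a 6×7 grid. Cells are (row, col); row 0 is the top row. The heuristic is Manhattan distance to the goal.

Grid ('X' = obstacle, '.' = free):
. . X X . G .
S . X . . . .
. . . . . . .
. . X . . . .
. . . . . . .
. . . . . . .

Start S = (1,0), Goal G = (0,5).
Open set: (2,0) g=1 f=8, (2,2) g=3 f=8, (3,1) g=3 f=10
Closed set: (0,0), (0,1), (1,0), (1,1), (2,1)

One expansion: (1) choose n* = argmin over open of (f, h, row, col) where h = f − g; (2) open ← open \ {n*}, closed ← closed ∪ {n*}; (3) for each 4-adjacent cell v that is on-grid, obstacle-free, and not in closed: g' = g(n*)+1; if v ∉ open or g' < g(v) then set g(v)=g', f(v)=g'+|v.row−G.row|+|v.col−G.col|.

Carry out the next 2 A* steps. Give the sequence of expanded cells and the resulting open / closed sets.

step 1: expand (2,2) (f=8, h=5) → closed; open now [(2,0) g=1 f=8, (2,3) g=4 f=8, (3,1) g=3 f=10]
step 2: expand (2,3) (f=8, h=4) → closed; open now [(1,3) g=5 f=8, (2,0) g=1 f=8, (2,4) g=5 f=8, (3,1) g=3 f=10, (3,3) g=5 f=10]

order=[(2,2) → (2,3)]; open=[(1,3) g=5 f=8, (2,0) g=1 f=8, (2,4) g=5 f=8, (3,1) g=3 f=10, (3,3) g=5 f=10]; closed=[(0,0), (0,1), (1,0), (1,1), (2,1), (2,2), (2,3)]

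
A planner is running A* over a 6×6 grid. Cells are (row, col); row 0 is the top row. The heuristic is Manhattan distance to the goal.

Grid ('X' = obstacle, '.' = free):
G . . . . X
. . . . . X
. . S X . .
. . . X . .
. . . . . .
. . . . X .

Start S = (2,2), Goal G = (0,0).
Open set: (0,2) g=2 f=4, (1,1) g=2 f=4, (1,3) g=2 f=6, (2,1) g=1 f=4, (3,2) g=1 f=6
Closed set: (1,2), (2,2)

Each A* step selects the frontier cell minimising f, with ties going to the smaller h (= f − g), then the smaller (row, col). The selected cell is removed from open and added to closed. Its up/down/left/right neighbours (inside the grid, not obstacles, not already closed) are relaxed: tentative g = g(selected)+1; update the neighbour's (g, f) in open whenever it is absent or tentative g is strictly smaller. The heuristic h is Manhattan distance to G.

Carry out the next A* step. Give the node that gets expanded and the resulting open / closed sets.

step 1: expand (0,2) (f=4, h=2) → closed; open now [(0,1) g=3 f=4, (0,3) g=3 f=6, (1,1) g=2 f=4, (1,3) g=2 f=6, (2,1) g=1 f=4, (3,2) g=1 f=6]

expanded=(0,2); open=[(0,1) g=3 f=4, (0,3) g=3 f=6, (1,1) g=2 f=4, (1,3) g=2 f=6, (2,1) g=1 f=4, (3,2) g=1 f=6]; closed=[(0,2), (1,2), (2,2)]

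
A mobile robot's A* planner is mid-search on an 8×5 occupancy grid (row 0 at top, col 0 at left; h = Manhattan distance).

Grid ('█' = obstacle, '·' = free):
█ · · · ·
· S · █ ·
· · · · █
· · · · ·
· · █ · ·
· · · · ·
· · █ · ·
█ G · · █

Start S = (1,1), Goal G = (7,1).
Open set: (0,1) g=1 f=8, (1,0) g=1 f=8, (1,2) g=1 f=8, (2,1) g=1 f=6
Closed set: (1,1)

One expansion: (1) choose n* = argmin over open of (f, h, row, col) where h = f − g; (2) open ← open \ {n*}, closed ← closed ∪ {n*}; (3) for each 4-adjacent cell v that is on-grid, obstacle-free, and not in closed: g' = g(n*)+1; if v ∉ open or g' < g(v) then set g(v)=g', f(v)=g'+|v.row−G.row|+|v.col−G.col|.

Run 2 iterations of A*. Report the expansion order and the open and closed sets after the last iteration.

step 1: expand (2,1) (f=6, h=5) → closed; open now [(0,1) g=1 f=8, (1,0) g=1 f=8, (1,2) g=1 f=8, (2,0) g=2 f=8, (2,2) g=2 f=8, (3,1) g=2 f=6]
step 2: expand (3,1) (f=6, h=4) → closed; open now [(0,1) g=1 f=8, (1,0) g=1 f=8, (1,2) g=1 f=8, (2,0) g=2 f=8, (2,2) g=2 f=8, (3,0) g=3 f=8, (3,2) g=3 f=8, (4,1) g=3 f=6]

order=[(2,1) → (3,1)]; open=[(0,1) g=1 f=8, (1,0) g=1 f=8, (1,2) g=1 f=8, (2,0) g=2 f=8, (2,2) g=2 f=8, (3,0) g=3 f=8, (3,2) g=3 f=8, (4,1) g=3 f=6]; closed=[(1,1), (2,1), (3,1)]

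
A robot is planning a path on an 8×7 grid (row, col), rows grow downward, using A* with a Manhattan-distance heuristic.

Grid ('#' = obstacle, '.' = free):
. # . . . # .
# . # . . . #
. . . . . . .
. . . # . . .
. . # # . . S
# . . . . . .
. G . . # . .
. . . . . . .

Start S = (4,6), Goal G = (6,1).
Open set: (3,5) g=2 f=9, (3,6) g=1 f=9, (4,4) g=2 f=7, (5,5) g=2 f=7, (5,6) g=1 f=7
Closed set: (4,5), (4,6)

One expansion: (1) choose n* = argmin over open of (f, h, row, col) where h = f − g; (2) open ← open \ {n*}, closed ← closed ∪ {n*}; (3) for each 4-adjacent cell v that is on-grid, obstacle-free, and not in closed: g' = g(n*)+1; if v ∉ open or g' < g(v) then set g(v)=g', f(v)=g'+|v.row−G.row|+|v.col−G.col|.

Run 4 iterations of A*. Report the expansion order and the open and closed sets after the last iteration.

order=[(4,4) → (5,4) → (5,3) → (5,2)]; open=[(3,4) g=3 f=9, (3,5) g=2 f=9, (3,6) g=1 f=9, (5,1) g=6 f=7, (5,5) g=2 f=7, (5,6) g=1 f=7, (6,2) g=6 f=7, (6,3) g=5 f=7]; closed=[(4,4), (4,5), (4,6), (5,2), (5,3), (5,4)]

step 1: expand (4,4) (f=7, h=5) → closed; open now [(3,4) g=3 f=9, (3,5) g=2 f=9, (3,6) g=1 f=9, (5,4) g=3 f=7, (5,5) g=2 f=7, (5,6) g=1 f=7]
step 2: expand (5,4) (f=7, h=4) → closed; open now [(3,4) g=3 f=9, (3,5) g=2 f=9, (3,6) g=1 f=9, (5,3) g=4 f=7, (5,5) g=2 f=7, (5,6) g=1 f=7]
step 3: expand (5,3) (f=7, h=3) → closed; open now [(3,4) g=3 f=9, (3,5) g=2 f=9, (3,6) g=1 f=9, (5,2) g=5 f=7, (5,5) g=2 f=7, (5,6) g=1 f=7, (6,3) g=5 f=7]
step 4: expand (5,2) (f=7, h=2) → closed; open now [(3,4) g=3 f=9, (3,5) g=2 f=9, (3,6) g=1 f=9, (5,1) g=6 f=7, (5,5) g=2 f=7, (5,6) g=1 f=7, (6,2) g=6 f=7, (6,3) g=5 f=7]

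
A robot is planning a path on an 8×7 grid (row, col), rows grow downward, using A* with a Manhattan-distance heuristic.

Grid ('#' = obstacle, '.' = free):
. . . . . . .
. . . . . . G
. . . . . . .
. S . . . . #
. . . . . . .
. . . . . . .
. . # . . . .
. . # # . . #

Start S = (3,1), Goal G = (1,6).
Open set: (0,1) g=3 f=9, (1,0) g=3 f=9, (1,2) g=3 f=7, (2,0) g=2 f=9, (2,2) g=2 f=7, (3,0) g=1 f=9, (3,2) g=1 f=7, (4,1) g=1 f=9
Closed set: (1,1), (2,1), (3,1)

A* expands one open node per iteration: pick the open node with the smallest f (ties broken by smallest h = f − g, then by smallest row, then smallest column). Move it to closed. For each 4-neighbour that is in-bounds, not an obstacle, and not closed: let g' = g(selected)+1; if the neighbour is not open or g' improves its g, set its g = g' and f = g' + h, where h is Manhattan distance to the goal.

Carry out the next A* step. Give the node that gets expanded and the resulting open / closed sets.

expanded=(1,2); open=[(0,1) g=3 f=9, (0,2) g=4 f=9, (1,0) g=3 f=9, (1,3) g=4 f=7, (2,0) g=2 f=9, (2,2) g=2 f=7, (3,0) g=1 f=9, (3,2) g=1 f=7, (4,1) g=1 f=9]; closed=[(1,1), (1,2), (2,1), (3,1)]

step 1: expand (1,2) (f=7, h=4) → closed; open now [(0,1) g=3 f=9, (0,2) g=4 f=9, (1,0) g=3 f=9, (1,3) g=4 f=7, (2,0) g=2 f=9, (2,2) g=2 f=7, (3,0) g=1 f=9, (3,2) g=1 f=7, (4,1) g=1 f=9]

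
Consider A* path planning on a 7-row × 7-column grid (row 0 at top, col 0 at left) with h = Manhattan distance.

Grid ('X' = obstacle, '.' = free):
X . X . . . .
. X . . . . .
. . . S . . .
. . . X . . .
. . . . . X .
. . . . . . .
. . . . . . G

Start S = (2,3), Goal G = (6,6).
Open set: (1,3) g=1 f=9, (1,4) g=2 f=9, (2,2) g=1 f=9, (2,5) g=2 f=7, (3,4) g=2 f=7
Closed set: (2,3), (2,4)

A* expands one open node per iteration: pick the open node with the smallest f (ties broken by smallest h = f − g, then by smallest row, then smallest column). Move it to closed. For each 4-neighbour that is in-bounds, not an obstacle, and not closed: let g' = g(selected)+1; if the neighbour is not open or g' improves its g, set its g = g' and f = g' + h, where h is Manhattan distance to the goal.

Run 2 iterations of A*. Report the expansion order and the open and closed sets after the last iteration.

order=[(2,5) → (2,6)]; open=[(1,3) g=1 f=9, (1,4) g=2 f=9, (1,5) g=3 f=9, (1,6) g=4 f=9, (2,2) g=1 f=9, (3,4) g=2 f=7, (3,5) g=3 f=7, (3,6) g=4 f=7]; closed=[(2,3), (2,4), (2,5), (2,6)]

step 1: expand (2,5) (f=7, h=5) → closed; open now [(1,3) g=1 f=9, (1,4) g=2 f=9, (1,5) g=3 f=9, (2,2) g=1 f=9, (2,6) g=3 f=7, (3,4) g=2 f=7, (3,5) g=3 f=7]
step 2: expand (2,6) (f=7, h=4) → closed; open now [(1,3) g=1 f=9, (1,4) g=2 f=9, (1,5) g=3 f=9, (1,6) g=4 f=9, (2,2) g=1 f=9, (3,4) g=2 f=7, (3,5) g=3 f=7, (3,6) g=4 f=7]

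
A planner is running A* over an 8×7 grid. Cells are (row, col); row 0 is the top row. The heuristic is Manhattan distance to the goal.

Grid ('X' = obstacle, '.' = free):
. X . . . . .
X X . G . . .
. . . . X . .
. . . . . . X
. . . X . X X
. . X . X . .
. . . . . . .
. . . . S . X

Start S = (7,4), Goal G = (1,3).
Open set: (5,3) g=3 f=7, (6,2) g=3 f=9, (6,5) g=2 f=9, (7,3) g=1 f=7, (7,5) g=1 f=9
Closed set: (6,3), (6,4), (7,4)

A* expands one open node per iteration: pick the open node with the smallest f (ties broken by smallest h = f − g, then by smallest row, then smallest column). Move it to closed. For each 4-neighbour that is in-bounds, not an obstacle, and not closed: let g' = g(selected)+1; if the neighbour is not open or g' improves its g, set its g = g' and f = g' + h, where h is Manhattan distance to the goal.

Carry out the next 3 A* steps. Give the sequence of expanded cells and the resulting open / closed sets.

order=[(5,3) → (7,3) → (6,2)]; open=[(6,1) g=4 f=11, (6,5) g=2 f=9, (7,2) g=2 f=9, (7,5) g=1 f=9]; closed=[(5,3), (6,2), (6,3), (6,4), (7,3), (7,4)]

step 1: expand (5,3) (f=7, h=4) → closed; open now [(6,2) g=3 f=9, (6,5) g=2 f=9, (7,3) g=1 f=7, (7,5) g=1 f=9]
step 2: expand (7,3) (f=7, h=6) → closed; open now [(6,2) g=3 f=9, (6,5) g=2 f=9, (7,2) g=2 f=9, (7,5) g=1 f=9]
step 3: expand (6,2) (f=9, h=6) → closed; open now [(6,1) g=4 f=11, (6,5) g=2 f=9, (7,2) g=2 f=9, (7,5) g=1 f=9]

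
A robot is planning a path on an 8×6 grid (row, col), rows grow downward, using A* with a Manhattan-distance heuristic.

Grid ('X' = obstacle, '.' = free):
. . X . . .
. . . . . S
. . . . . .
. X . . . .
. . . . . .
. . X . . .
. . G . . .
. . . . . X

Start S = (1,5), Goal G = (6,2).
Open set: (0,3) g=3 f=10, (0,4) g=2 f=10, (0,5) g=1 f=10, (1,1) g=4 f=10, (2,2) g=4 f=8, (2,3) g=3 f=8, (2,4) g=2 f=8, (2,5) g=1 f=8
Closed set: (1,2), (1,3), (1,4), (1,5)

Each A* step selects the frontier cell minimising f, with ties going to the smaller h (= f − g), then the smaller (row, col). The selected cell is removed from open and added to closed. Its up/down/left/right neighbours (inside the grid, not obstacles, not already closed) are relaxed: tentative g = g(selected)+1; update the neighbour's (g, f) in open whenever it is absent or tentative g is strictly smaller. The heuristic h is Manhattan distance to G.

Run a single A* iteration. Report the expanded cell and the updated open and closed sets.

step 1: expand (2,2) (f=8, h=4) → closed; open now [(0,3) g=3 f=10, (0,4) g=2 f=10, (0,5) g=1 f=10, (1,1) g=4 f=10, (2,1) g=5 f=10, (2,3) g=3 f=8, (2,4) g=2 f=8, (2,5) g=1 f=8, (3,2) g=5 f=8]

expanded=(2,2); open=[(0,3) g=3 f=10, (0,4) g=2 f=10, (0,5) g=1 f=10, (1,1) g=4 f=10, (2,1) g=5 f=10, (2,3) g=3 f=8, (2,4) g=2 f=8, (2,5) g=1 f=8, (3,2) g=5 f=8]; closed=[(1,2), (1,3), (1,4), (1,5), (2,2)]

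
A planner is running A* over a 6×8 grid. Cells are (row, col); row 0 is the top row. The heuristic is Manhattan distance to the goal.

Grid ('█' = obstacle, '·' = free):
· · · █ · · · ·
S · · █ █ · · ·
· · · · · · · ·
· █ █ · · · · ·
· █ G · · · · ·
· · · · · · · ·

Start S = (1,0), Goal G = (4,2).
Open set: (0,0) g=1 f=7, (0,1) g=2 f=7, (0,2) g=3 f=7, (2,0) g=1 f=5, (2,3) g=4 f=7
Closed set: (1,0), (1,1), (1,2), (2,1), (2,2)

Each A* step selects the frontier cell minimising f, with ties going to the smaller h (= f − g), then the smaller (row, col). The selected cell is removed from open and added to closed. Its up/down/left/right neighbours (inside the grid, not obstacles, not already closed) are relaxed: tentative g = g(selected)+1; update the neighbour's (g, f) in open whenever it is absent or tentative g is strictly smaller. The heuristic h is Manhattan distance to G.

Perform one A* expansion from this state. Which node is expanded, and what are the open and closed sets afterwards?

step 1: expand (2,0) (f=5, h=4) → closed; open now [(0,0) g=1 f=7, (0,1) g=2 f=7, (0,2) g=3 f=7, (2,3) g=4 f=7, (3,0) g=2 f=5]

expanded=(2,0); open=[(0,0) g=1 f=7, (0,1) g=2 f=7, (0,2) g=3 f=7, (2,3) g=4 f=7, (3,0) g=2 f=5]; closed=[(1,0), (1,1), (1,2), (2,0), (2,1), (2,2)]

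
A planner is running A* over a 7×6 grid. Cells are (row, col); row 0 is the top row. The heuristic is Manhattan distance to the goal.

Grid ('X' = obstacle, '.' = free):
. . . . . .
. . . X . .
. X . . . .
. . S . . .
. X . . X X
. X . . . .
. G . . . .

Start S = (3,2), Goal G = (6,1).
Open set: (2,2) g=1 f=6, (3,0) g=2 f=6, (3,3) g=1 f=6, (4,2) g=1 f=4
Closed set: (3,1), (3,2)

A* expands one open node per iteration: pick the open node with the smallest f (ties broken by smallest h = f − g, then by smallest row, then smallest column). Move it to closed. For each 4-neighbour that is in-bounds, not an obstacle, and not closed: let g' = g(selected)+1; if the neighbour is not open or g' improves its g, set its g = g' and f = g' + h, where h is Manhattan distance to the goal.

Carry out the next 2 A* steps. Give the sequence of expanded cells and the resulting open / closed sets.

order=[(4,2) → (5,2)]; open=[(2,2) g=1 f=6, (3,0) g=2 f=6, (3,3) g=1 f=6, (4,3) g=2 f=6, (5,3) g=3 f=6, (6,2) g=3 f=4]; closed=[(3,1), (3,2), (4,2), (5,2)]

step 1: expand (4,2) (f=4, h=3) → closed; open now [(2,2) g=1 f=6, (3,0) g=2 f=6, (3,3) g=1 f=6, (4,3) g=2 f=6, (5,2) g=2 f=4]
step 2: expand (5,2) (f=4, h=2) → closed; open now [(2,2) g=1 f=6, (3,0) g=2 f=6, (3,3) g=1 f=6, (4,3) g=2 f=6, (5,3) g=3 f=6, (6,2) g=3 f=4]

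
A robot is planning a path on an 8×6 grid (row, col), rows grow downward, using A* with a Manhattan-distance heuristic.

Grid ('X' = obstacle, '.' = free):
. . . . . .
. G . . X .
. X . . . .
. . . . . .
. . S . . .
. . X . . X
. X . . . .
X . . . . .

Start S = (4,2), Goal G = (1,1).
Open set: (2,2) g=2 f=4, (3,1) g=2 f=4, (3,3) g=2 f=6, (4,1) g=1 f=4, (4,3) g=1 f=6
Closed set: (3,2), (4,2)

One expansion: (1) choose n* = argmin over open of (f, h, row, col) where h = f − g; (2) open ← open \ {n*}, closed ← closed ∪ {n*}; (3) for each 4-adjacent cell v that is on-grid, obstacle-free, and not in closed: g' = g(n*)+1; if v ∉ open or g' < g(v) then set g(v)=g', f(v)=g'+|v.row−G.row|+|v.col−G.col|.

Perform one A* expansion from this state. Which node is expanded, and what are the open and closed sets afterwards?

step 1: expand (2,2) (f=4, h=2) → closed; open now [(1,2) g=3 f=4, (2,3) g=3 f=6, (3,1) g=2 f=4, (3,3) g=2 f=6, (4,1) g=1 f=4, (4,3) g=1 f=6]

expanded=(2,2); open=[(1,2) g=3 f=4, (2,3) g=3 f=6, (3,1) g=2 f=4, (3,3) g=2 f=6, (4,1) g=1 f=4, (4,3) g=1 f=6]; closed=[(2,2), (3,2), (4,2)]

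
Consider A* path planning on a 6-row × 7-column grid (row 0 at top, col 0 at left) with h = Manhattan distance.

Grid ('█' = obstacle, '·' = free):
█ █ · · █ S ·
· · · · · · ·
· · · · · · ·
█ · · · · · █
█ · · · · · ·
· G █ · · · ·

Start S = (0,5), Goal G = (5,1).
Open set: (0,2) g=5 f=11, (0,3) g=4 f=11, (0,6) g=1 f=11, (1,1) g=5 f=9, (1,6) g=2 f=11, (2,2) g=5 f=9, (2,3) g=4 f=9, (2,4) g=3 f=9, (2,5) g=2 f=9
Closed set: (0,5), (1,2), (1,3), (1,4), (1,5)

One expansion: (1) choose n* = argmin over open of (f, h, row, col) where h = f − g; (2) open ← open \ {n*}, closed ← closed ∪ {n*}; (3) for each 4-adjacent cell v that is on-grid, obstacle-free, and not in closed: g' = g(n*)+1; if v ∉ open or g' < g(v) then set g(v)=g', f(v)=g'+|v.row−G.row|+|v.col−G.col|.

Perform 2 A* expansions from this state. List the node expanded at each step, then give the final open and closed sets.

step 1: expand (1,1) (f=9, h=4) → closed; open now [(0,2) g=5 f=11, (0,3) g=4 f=11, (0,6) g=1 f=11, (1,0) g=6 f=11, (1,6) g=2 f=11, (2,1) g=6 f=9, (2,2) g=5 f=9, (2,3) g=4 f=9, (2,4) g=3 f=9, (2,5) g=2 f=9]
step 2: expand (2,1) (f=9, h=3) → closed; open now [(0,2) g=5 f=11, (0,3) g=4 f=11, (0,6) g=1 f=11, (1,0) g=6 f=11, (1,6) g=2 f=11, (2,0) g=7 f=11, (2,2) g=5 f=9, (2,3) g=4 f=9, (2,4) g=3 f=9, (2,5) g=2 f=9, (3,1) g=7 f=9]

order=[(1,1) → (2,1)]; open=[(0,2) g=5 f=11, (0,3) g=4 f=11, (0,6) g=1 f=11, (1,0) g=6 f=11, (1,6) g=2 f=11, (2,0) g=7 f=11, (2,2) g=5 f=9, (2,3) g=4 f=9, (2,4) g=3 f=9, (2,5) g=2 f=9, (3,1) g=7 f=9]; closed=[(0,5), (1,1), (1,2), (1,3), (1,4), (1,5), (2,1)]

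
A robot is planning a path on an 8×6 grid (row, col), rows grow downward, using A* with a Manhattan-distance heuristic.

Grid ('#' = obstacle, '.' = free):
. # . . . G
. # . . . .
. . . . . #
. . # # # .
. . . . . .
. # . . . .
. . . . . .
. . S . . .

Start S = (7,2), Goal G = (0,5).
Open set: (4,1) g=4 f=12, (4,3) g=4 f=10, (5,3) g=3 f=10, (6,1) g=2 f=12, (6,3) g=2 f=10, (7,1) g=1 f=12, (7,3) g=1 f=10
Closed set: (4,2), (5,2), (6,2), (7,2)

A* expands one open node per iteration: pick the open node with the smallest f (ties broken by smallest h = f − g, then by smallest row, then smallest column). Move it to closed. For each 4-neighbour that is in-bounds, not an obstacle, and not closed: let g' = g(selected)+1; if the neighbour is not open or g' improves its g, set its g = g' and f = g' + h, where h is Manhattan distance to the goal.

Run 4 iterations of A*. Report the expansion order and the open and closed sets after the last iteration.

step 1: expand (4,3) (f=10, h=6) → closed; open now [(4,1) g=4 f=12, (4,4) g=5 f=10, (5,3) g=3 f=10, (6,1) g=2 f=12, (6,3) g=2 f=10, (7,1) g=1 f=12, (7,3) g=1 f=10]
step 2: expand (4,4) (f=10, h=5) → closed; open now [(4,1) g=4 f=12, (4,5) g=6 f=10, (5,3) g=3 f=10, (5,4) g=6 f=12, (6,1) g=2 f=12, (6,3) g=2 f=10, (7,1) g=1 f=12, (7,3) g=1 f=10]
step 3: expand (4,5) (f=10, h=4) → closed; open now [(3,5) g=7 f=10, (4,1) g=4 f=12, (5,3) g=3 f=10, (5,4) g=6 f=12, (5,5) g=7 f=12, (6,1) g=2 f=12, (6,3) g=2 f=10, (7,1) g=1 f=12, (7,3) g=1 f=10]
step 4: expand (3,5) (f=10, h=3) → closed; open now [(4,1) g=4 f=12, (5,3) g=3 f=10, (5,4) g=6 f=12, (5,5) g=7 f=12, (6,1) g=2 f=12, (6,3) g=2 f=10, (7,1) g=1 f=12, (7,3) g=1 f=10]

order=[(4,3) → (4,4) → (4,5) → (3,5)]; open=[(4,1) g=4 f=12, (5,3) g=3 f=10, (5,4) g=6 f=12, (5,5) g=7 f=12, (6,1) g=2 f=12, (6,3) g=2 f=10, (7,1) g=1 f=12, (7,3) g=1 f=10]; closed=[(3,5), (4,2), (4,3), (4,4), (4,5), (5,2), (6,2), (7,2)]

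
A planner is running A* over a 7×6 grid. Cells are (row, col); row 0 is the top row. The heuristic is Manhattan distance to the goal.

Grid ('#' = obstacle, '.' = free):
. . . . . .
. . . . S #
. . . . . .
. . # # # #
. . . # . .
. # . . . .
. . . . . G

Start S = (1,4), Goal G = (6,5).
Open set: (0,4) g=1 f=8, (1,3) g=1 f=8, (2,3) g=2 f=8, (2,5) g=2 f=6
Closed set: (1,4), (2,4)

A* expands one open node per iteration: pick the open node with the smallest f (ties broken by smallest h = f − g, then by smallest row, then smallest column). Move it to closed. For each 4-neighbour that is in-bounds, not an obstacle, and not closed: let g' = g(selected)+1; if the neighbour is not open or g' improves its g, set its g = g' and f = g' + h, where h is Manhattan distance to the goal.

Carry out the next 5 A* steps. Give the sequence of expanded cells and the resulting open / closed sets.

step 1: expand (2,5) (f=6, h=4) → closed; open now [(0,4) g=1 f=8, (1,3) g=1 f=8, (2,3) g=2 f=8]
step 2: expand (2,3) (f=8, h=6) → closed; open now [(0,4) g=1 f=8, (1,3) g=1 f=8, (2,2) g=3 f=10]
step 3: expand (0,4) (f=8, h=7) → closed; open now [(0,3) g=2 f=10, (0,5) g=2 f=8, (1,3) g=1 f=8, (2,2) g=3 f=10]
step 4: expand (0,5) (f=8, h=6) → closed; open now [(0,3) g=2 f=10, (1,3) g=1 f=8, (2,2) g=3 f=10]
step 5: expand (1,3) (f=8, h=7) → closed; open now [(0,3) g=2 f=10, (1,2) g=2 f=10, (2,2) g=3 f=10]

order=[(2,5) → (2,3) → (0,4) → (0,5) → (1,3)]; open=[(0,3) g=2 f=10, (1,2) g=2 f=10, (2,2) g=3 f=10]; closed=[(0,4), (0,5), (1,3), (1,4), (2,3), (2,4), (2,5)]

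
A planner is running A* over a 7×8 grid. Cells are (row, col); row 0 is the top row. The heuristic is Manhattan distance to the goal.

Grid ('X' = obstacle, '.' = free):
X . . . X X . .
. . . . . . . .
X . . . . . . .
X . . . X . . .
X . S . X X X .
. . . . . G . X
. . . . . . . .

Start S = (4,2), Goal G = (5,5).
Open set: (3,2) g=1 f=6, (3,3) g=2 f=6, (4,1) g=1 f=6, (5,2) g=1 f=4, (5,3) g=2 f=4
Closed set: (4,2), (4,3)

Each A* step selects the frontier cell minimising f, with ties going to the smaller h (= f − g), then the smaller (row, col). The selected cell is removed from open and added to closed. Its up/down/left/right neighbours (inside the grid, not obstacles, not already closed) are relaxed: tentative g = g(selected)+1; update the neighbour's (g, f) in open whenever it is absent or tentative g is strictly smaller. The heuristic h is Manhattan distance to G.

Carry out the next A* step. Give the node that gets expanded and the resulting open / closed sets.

step 1: expand (5,3) (f=4, h=2) → closed; open now [(3,2) g=1 f=6, (3,3) g=2 f=6, (4,1) g=1 f=6, (5,2) g=1 f=4, (5,4) g=3 f=4, (6,3) g=3 f=6]

expanded=(5,3); open=[(3,2) g=1 f=6, (3,3) g=2 f=6, (4,1) g=1 f=6, (5,2) g=1 f=4, (5,4) g=3 f=4, (6,3) g=3 f=6]; closed=[(4,2), (4,3), (5,3)]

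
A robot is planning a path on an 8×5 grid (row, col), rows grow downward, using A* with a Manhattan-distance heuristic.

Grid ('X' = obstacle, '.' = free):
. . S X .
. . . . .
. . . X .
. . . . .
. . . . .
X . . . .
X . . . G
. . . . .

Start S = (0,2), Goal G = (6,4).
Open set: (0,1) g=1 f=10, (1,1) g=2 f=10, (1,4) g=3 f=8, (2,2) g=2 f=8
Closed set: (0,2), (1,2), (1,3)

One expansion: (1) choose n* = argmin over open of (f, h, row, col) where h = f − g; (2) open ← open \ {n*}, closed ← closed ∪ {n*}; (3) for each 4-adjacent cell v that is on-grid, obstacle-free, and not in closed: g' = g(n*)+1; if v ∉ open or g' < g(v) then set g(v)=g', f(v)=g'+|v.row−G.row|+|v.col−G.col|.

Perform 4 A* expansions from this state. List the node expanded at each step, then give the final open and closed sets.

step 1: expand (1,4) (f=8, h=5) → closed; open now [(0,1) g=1 f=10, (0,4) g=4 f=10, (1,1) g=2 f=10, (2,2) g=2 f=8, (2,4) g=4 f=8]
step 2: expand (2,4) (f=8, h=4) → closed; open now [(0,1) g=1 f=10, (0,4) g=4 f=10, (1,1) g=2 f=10, (2,2) g=2 f=8, (3,4) g=5 f=8]
step 3: expand (3,4) (f=8, h=3) → closed; open now [(0,1) g=1 f=10, (0,4) g=4 f=10, (1,1) g=2 f=10, (2,2) g=2 f=8, (3,3) g=6 f=10, (4,4) g=6 f=8]
step 4: expand (4,4) (f=8, h=2) → closed; open now [(0,1) g=1 f=10, (0,4) g=4 f=10, (1,1) g=2 f=10, (2,2) g=2 f=8, (3,3) g=6 f=10, (4,3) g=7 f=10, (5,4) g=7 f=8]

order=[(1,4) → (2,4) → (3,4) → (4,4)]; open=[(0,1) g=1 f=10, (0,4) g=4 f=10, (1,1) g=2 f=10, (2,2) g=2 f=8, (3,3) g=6 f=10, (4,3) g=7 f=10, (5,4) g=7 f=8]; closed=[(0,2), (1,2), (1,3), (1,4), (2,4), (3,4), (4,4)]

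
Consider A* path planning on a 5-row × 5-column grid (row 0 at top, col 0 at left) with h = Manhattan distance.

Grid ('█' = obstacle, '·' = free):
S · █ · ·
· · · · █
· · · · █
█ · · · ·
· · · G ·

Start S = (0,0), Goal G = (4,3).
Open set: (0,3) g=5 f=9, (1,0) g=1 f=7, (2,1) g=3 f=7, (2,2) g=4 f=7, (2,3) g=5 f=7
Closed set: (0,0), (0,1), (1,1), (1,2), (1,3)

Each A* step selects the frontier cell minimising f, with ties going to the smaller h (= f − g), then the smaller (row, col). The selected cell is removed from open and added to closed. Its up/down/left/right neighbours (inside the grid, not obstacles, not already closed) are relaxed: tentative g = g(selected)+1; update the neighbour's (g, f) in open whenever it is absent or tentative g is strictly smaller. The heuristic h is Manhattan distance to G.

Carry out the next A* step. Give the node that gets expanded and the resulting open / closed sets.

step 1: expand (2,3) (f=7, h=2) → closed; open now [(0,3) g=5 f=9, (1,0) g=1 f=7, (2,1) g=3 f=7, (2,2) g=4 f=7, (3,3) g=6 f=7]

expanded=(2,3); open=[(0,3) g=5 f=9, (1,0) g=1 f=7, (2,1) g=3 f=7, (2,2) g=4 f=7, (3,3) g=6 f=7]; closed=[(0,0), (0,1), (1,1), (1,2), (1,3), (2,3)]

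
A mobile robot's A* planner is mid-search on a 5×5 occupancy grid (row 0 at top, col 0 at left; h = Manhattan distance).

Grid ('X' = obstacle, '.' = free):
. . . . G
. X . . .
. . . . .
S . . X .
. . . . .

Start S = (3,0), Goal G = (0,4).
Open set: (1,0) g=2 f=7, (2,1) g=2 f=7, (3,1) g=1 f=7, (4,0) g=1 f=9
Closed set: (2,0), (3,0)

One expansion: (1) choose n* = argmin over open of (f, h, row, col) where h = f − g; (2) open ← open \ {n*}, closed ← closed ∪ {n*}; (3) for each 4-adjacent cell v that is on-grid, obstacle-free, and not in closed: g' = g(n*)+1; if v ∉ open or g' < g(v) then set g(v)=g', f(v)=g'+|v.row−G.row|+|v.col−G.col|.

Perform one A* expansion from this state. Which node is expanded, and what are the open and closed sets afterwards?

expanded=(1,0); open=[(0,0) g=3 f=7, (2,1) g=2 f=7, (3,1) g=1 f=7, (4,0) g=1 f=9]; closed=[(1,0), (2,0), (3,0)]

step 1: expand (1,0) (f=7, h=5) → closed; open now [(0,0) g=3 f=7, (2,1) g=2 f=7, (3,1) g=1 f=7, (4,0) g=1 f=9]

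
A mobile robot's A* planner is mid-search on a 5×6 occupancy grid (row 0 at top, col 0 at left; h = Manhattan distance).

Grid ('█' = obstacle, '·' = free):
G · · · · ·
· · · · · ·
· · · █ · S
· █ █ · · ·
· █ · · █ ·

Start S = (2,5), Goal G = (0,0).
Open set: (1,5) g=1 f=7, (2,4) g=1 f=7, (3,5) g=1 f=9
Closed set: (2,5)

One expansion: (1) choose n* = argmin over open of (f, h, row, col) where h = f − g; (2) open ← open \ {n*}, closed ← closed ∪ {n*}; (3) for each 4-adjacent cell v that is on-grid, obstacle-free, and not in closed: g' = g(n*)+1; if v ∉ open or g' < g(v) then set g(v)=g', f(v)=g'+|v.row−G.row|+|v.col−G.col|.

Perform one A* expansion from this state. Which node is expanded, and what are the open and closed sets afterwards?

expanded=(1,5); open=[(0,5) g=2 f=7, (1,4) g=2 f=7, (2,4) g=1 f=7, (3,5) g=1 f=9]; closed=[(1,5), (2,5)]

step 1: expand (1,5) (f=7, h=6) → closed; open now [(0,5) g=2 f=7, (1,4) g=2 f=7, (2,4) g=1 f=7, (3,5) g=1 f=9]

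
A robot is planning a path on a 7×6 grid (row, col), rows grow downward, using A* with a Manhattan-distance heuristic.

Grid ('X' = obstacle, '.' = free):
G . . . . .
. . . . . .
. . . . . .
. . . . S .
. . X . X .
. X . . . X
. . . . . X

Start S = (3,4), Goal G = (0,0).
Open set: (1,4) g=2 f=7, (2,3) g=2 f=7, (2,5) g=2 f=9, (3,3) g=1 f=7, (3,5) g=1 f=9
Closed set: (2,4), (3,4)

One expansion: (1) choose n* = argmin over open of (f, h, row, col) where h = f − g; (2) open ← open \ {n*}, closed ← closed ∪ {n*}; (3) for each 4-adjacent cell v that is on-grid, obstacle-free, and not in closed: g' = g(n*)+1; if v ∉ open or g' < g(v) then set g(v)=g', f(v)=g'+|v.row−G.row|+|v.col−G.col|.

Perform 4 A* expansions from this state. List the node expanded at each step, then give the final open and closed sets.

order=[(1,4) → (0,4) → (0,3) → (0,2)]; open=[(0,1) g=6 f=7, (0,5) g=4 f=9, (1,2) g=6 f=9, (1,3) g=3 f=7, (1,5) g=3 f=9, (2,3) g=2 f=7, (2,5) g=2 f=9, (3,3) g=1 f=7, (3,5) g=1 f=9]; closed=[(0,2), (0,3), (0,4), (1,4), (2,4), (3,4)]

step 1: expand (1,4) (f=7, h=5) → closed; open now [(0,4) g=3 f=7, (1,3) g=3 f=7, (1,5) g=3 f=9, (2,3) g=2 f=7, (2,5) g=2 f=9, (3,3) g=1 f=7, (3,5) g=1 f=9]
step 2: expand (0,4) (f=7, h=4) → closed; open now [(0,3) g=4 f=7, (0,5) g=4 f=9, (1,3) g=3 f=7, (1,5) g=3 f=9, (2,3) g=2 f=7, (2,5) g=2 f=9, (3,3) g=1 f=7, (3,5) g=1 f=9]
step 3: expand (0,3) (f=7, h=3) → closed; open now [(0,2) g=5 f=7, (0,5) g=4 f=9, (1,3) g=3 f=7, (1,5) g=3 f=9, (2,3) g=2 f=7, (2,5) g=2 f=9, (3,3) g=1 f=7, (3,5) g=1 f=9]
step 4: expand (0,2) (f=7, h=2) → closed; open now [(0,1) g=6 f=7, (0,5) g=4 f=9, (1,2) g=6 f=9, (1,3) g=3 f=7, (1,5) g=3 f=9, (2,3) g=2 f=7, (2,5) g=2 f=9, (3,3) g=1 f=7, (3,5) g=1 f=9]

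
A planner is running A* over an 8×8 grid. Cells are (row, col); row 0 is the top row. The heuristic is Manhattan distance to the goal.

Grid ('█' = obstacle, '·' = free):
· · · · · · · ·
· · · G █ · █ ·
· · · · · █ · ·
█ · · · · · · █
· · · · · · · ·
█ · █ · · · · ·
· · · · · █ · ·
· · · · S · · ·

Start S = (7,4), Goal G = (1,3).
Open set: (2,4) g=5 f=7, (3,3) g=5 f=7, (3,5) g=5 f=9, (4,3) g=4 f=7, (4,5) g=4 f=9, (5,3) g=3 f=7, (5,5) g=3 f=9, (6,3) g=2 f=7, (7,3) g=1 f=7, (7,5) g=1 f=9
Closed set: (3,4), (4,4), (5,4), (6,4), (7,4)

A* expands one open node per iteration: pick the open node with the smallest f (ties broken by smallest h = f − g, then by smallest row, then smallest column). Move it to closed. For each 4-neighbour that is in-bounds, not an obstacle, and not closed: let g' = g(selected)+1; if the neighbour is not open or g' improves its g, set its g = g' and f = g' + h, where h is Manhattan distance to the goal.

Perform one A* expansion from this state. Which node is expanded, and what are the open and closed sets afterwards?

step 1: expand (2,4) (f=7, h=2) → closed; open now [(2,3) g=6 f=7, (3,3) g=5 f=7, (3,5) g=5 f=9, (4,3) g=4 f=7, (4,5) g=4 f=9, (5,3) g=3 f=7, (5,5) g=3 f=9, (6,3) g=2 f=7, (7,3) g=1 f=7, (7,5) g=1 f=9]

expanded=(2,4); open=[(2,3) g=6 f=7, (3,3) g=5 f=7, (3,5) g=5 f=9, (4,3) g=4 f=7, (4,5) g=4 f=9, (5,3) g=3 f=7, (5,5) g=3 f=9, (6,3) g=2 f=7, (7,3) g=1 f=7, (7,5) g=1 f=9]; closed=[(2,4), (3,4), (4,4), (5,4), (6,4), (7,4)]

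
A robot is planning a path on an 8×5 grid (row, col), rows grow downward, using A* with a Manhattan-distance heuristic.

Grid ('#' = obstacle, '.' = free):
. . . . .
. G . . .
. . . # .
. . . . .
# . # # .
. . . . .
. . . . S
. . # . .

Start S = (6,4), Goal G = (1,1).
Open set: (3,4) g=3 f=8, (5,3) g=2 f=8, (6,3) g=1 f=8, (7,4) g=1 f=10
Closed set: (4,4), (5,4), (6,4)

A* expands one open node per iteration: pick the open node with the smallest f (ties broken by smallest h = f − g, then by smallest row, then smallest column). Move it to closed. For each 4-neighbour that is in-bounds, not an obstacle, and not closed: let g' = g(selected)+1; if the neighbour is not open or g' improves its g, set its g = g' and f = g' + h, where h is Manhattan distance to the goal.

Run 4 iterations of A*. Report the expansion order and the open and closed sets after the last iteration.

step 1: expand (3,4) (f=8, h=5) → closed; open now [(2,4) g=4 f=8, (3,3) g=4 f=8, (5,3) g=2 f=8, (6,3) g=1 f=8, (7,4) g=1 f=10]
step 2: expand (2,4) (f=8, h=4) → closed; open now [(1,4) g=5 f=8, (3,3) g=4 f=8, (5,3) g=2 f=8, (6,3) g=1 f=8, (7,4) g=1 f=10]
step 3: expand (1,4) (f=8, h=3) → closed; open now [(0,4) g=6 f=10, (1,3) g=6 f=8, (3,3) g=4 f=8, (5,3) g=2 f=8, (6,3) g=1 f=8, (7,4) g=1 f=10]
step 4: expand (1,3) (f=8, h=2) → closed; open now [(0,3) g=7 f=10, (0,4) g=6 f=10, (1,2) g=7 f=8, (3,3) g=4 f=8, (5,3) g=2 f=8, (6,3) g=1 f=8, (7,4) g=1 f=10]

order=[(3,4) → (2,4) → (1,4) → (1,3)]; open=[(0,3) g=7 f=10, (0,4) g=6 f=10, (1,2) g=7 f=8, (3,3) g=4 f=8, (5,3) g=2 f=8, (6,3) g=1 f=8, (7,4) g=1 f=10]; closed=[(1,3), (1,4), (2,4), (3,4), (4,4), (5,4), (6,4)]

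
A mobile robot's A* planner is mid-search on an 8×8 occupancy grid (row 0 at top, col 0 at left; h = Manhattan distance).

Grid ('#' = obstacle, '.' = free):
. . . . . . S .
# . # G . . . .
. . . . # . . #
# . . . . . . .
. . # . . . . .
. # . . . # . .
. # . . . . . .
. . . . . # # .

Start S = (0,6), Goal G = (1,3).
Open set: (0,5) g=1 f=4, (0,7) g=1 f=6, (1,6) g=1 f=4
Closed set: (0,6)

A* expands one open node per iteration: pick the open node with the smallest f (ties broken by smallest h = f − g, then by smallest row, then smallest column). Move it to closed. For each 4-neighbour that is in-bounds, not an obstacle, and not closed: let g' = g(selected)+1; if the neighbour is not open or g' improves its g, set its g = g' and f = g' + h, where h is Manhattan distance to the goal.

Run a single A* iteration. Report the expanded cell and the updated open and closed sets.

expanded=(0,5); open=[(0,4) g=2 f=4, (0,7) g=1 f=6, (1,5) g=2 f=4, (1,6) g=1 f=4]; closed=[(0,5), (0,6)]

step 1: expand (0,5) (f=4, h=3) → closed; open now [(0,4) g=2 f=4, (0,7) g=1 f=6, (1,5) g=2 f=4, (1,6) g=1 f=4]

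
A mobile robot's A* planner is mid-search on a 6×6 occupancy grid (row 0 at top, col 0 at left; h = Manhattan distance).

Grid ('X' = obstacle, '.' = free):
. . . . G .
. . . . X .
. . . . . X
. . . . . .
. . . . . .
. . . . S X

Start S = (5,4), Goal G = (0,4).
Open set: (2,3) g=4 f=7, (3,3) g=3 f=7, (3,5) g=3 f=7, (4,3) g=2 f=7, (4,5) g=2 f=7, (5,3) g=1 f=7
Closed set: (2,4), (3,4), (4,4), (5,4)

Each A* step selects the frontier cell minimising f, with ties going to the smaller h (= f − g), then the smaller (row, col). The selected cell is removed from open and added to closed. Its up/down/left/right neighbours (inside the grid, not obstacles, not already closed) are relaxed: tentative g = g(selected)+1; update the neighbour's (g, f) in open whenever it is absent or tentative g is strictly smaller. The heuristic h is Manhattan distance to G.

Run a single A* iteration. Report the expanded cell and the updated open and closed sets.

step 1: expand (2,3) (f=7, h=3) → closed; open now [(1,3) g=5 f=7, (2,2) g=5 f=9, (3,3) g=3 f=7, (3,5) g=3 f=7, (4,3) g=2 f=7, (4,5) g=2 f=7, (5,3) g=1 f=7]

expanded=(2,3); open=[(1,3) g=5 f=7, (2,2) g=5 f=9, (3,3) g=3 f=7, (3,5) g=3 f=7, (4,3) g=2 f=7, (4,5) g=2 f=7, (5,3) g=1 f=7]; closed=[(2,3), (2,4), (3,4), (4,4), (5,4)]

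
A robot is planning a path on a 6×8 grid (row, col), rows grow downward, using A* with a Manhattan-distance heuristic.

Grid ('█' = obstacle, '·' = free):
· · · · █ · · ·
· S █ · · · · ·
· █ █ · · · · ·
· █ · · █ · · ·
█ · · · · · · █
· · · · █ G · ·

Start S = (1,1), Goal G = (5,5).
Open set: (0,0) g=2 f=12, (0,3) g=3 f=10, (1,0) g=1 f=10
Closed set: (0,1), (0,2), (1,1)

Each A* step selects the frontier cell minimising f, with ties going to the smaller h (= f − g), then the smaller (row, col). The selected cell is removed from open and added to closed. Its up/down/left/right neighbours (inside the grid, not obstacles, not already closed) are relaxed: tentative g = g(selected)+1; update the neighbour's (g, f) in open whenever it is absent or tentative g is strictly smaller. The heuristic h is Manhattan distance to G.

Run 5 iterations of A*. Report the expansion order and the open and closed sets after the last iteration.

step 1: expand (0,3) (f=10, h=7) → closed; open now [(0,0) g=2 f=12, (1,0) g=1 f=10, (1,3) g=4 f=10]
step 2: expand (1,3) (f=10, h=6) → closed; open now [(0,0) g=2 f=12, (1,0) g=1 f=10, (1,4) g=5 f=10, (2,3) g=5 f=10]
step 3: expand (1,4) (f=10, h=5) → closed; open now [(0,0) g=2 f=12, (1,0) g=1 f=10, (1,5) g=6 f=10, (2,3) g=5 f=10, (2,4) g=6 f=10]
step 4: expand (1,5) (f=10, h=4) → closed; open now [(0,0) g=2 f=12, (0,5) g=7 f=12, (1,0) g=1 f=10, (1,6) g=7 f=12, (2,3) g=5 f=10, (2,4) g=6 f=10, (2,5) g=7 f=10]
step 5: expand (2,5) (f=10, h=3) → closed; open now [(0,0) g=2 f=12, (0,5) g=7 f=12, (1,0) g=1 f=10, (1,6) g=7 f=12, (2,3) g=5 f=10, (2,4) g=6 f=10, (2,6) g=8 f=12, (3,5) g=8 f=10]

order=[(0,3) → (1,3) → (1,4) → (1,5) → (2,5)]; open=[(0,0) g=2 f=12, (0,5) g=7 f=12, (1,0) g=1 f=10, (1,6) g=7 f=12, (2,3) g=5 f=10, (2,4) g=6 f=10, (2,6) g=8 f=12, (3,5) g=8 f=10]; closed=[(0,1), (0,2), (0,3), (1,1), (1,3), (1,4), (1,5), (2,5)]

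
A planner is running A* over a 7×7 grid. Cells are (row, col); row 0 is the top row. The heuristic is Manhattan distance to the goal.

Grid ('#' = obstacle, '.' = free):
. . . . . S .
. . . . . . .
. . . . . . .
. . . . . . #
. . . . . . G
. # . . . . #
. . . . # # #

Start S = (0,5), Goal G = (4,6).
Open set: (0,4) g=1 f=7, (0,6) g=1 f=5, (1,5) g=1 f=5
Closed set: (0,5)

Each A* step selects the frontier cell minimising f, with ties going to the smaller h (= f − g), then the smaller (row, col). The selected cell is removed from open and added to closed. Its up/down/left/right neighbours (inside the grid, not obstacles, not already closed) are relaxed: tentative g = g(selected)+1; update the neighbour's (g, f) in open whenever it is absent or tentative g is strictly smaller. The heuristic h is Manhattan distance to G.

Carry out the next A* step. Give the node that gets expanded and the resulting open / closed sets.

step 1: expand (0,6) (f=5, h=4) → closed; open now [(0,4) g=1 f=7, (1,5) g=1 f=5, (1,6) g=2 f=5]

expanded=(0,6); open=[(0,4) g=1 f=7, (1,5) g=1 f=5, (1,6) g=2 f=5]; closed=[(0,5), (0,6)]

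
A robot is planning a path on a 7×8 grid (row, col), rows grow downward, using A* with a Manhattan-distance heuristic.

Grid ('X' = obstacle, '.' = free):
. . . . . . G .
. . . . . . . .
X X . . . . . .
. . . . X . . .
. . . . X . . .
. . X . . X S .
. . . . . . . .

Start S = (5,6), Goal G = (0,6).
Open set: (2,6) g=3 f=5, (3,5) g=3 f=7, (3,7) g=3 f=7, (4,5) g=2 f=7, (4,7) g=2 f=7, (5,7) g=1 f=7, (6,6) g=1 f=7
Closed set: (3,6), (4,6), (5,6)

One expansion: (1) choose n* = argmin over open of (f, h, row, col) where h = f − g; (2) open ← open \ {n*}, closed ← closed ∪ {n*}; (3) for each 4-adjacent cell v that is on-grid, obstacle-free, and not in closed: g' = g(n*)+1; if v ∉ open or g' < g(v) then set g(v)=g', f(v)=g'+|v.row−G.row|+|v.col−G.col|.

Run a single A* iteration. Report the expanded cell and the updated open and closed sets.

step 1: expand (2,6) (f=5, h=2) → closed; open now [(1,6) g=4 f=5, (2,5) g=4 f=7, (2,7) g=4 f=7, (3,5) g=3 f=7, (3,7) g=3 f=7, (4,5) g=2 f=7, (4,7) g=2 f=7, (5,7) g=1 f=7, (6,6) g=1 f=7]

expanded=(2,6); open=[(1,6) g=4 f=5, (2,5) g=4 f=7, (2,7) g=4 f=7, (3,5) g=3 f=7, (3,7) g=3 f=7, (4,5) g=2 f=7, (4,7) g=2 f=7, (5,7) g=1 f=7, (6,6) g=1 f=7]; closed=[(2,6), (3,6), (4,6), (5,6)]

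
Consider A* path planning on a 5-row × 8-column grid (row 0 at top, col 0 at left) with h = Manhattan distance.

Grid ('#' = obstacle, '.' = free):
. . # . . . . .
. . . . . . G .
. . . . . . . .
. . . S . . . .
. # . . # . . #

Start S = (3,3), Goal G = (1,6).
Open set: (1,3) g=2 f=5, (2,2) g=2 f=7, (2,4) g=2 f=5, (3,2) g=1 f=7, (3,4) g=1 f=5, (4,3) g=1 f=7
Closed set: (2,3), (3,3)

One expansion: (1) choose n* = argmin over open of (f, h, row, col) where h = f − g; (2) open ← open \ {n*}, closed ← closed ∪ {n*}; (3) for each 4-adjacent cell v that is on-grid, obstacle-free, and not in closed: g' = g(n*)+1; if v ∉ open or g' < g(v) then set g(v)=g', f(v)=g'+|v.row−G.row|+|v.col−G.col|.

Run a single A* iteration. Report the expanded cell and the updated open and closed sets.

expanded=(1,3); open=[(0,3) g=3 f=7, (1,2) g=3 f=7, (1,4) g=3 f=5, (2,2) g=2 f=7, (2,4) g=2 f=5, (3,2) g=1 f=7, (3,4) g=1 f=5, (4,3) g=1 f=7]; closed=[(1,3), (2,3), (3,3)]

step 1: expand (1,3) (f=5, h=3) → closed; open now [(0,3) g=3 f=7, (1,2) g=3 f=7, (1,4) g=3 f=5, (2,2) g=2 f=7, (2,4) g=2 f=5, (3,2) g=1 f=7, (3,4) g=1 f=5, (4,3) g=1 f=7]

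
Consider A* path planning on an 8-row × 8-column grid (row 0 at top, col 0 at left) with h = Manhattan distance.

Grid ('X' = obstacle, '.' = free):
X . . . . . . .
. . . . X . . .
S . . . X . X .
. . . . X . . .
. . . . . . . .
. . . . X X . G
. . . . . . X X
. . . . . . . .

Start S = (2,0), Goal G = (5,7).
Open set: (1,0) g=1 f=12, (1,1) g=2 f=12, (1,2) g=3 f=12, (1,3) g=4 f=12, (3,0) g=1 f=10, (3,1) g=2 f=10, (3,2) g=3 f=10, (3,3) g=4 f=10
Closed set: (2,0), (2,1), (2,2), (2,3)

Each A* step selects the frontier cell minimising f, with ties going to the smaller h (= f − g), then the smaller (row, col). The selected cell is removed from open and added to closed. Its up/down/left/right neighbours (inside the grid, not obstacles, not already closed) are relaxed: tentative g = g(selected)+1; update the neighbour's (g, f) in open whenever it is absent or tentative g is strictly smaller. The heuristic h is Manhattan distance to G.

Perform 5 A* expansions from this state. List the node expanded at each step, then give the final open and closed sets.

step 1: expand (3,3) (f=10, h=6) → closed; open now [(1,0) g=1 f=12, (1,1) g=2 f=12, (1,2) g=3 f=12, (1,3) g=4 f=12, (3,0) g=1 f=10, (3,1) g=2 f=10, (3,2) g=3 f=10, (4,3) g=5 f=10]
step 2: expand (4,3) (f=10, h=5) → closed; open now [(1,0) g=1 f=12, (1,1) g=2 f=12, (1,2) g=3 f=12, (1,3) g=4 f=12, (3,0) g=1 f=10, (3,1) g=2 f=10, (3,2) g=3 f=10, (4,2) g=6 f=12, (4,4) g=6 f=10, (5,3) g=6 f=10]
step 3: expand (4,4) (f=10, h=4) → closed; open now [(1,0) g=1 f=12, (1,1) g=2 f=12, (1,2) g=3 f=12, (1,3) g=4 f=12, (3,0) g=1 f=10, (3,1) g=2 f=10, (3,2) g=3 f=10, (4,2) g=6 f=12, (4,5) g=7 f=10, (5,3) g=6 f=10]
step 4: expand (4,5) (f=10, h=3) → closed; open now [(1,0) g=1 f=12, (1,1) g=2 f=12, (1,2) g=3 f=12, (1,3) g=4 f=12, (3,0) g=1 f=10, (3,1) g=2 f=10, (3,2) g=3 f=10, (3,5) g=8 f=12, (4,2) g=6 f=12, (4,6) g=8 f=10, (5,3) g=6 f=10]
step 5: expand (4,6) (f=10, h=2) → closed; open now [(1,0) g=1 f=12, (1,1) g=2 f=12, (1,2) g=3 f=12, (1,3) g=4 f=12, (3,0) g=1 f=10, (3,1) g=2 f=10, (3,2) g=3 f=10, (3,5) g=8 f=12, (3,6) g=9 f=12, (4,2) g=6 f=12, (4,7) g=9 f=10, (5,3) g=6 f=10, (5,6) g=9 f=10]

order=[(3,3) → (4,3) → (4,4) → (4,5) → (4,6)]; open=[(1,0) g=1 f=12, (1,1) g=2 f=12, (1,2) g=3 f=12, (1,3) g=4 f=12, (3,0) g=1 f=10, (3,1) g=2 f=10, (3,2) g=3 f=10, (3,5) g=8 f=12, (3,6) g=9 f=12, (4,2) g=6 f=12, (4,7) g=9 f=10, (5,3) g=6 f=10, (5,6) g=9 f=10]; closed=[(2,0), (2,1), (2,2), (2,3), (3,3), (4,3), (4,4), (4,5), (4,6)]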